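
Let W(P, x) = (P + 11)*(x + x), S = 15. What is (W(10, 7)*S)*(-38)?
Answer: -167580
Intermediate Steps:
W(P, x) = 2*x*(11 + P) (W(P, x) = (11 + P)*(2*x) = 2*x*(11 + P))
(W(10, 7)*S)*(-38) = ((2*7*(11 + 10))*15)*(-38) = ((2*7*21)*15)*(-38) = (294*15)*(-38) = 4410*(-38) = -167580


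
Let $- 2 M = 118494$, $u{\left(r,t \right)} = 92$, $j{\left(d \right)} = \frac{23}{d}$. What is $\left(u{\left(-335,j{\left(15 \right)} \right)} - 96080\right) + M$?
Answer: $-155235$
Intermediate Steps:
$M = -59247$ ($M = \left(- \frac{1}{2}\right) 118494 = -59247$)
$\left(u{\left(-335,j{\left(15 \right)} \right)} - 96080\right) + M = \left(92 - 96080\right) - 59247 = -95988 - 59247 = -155235$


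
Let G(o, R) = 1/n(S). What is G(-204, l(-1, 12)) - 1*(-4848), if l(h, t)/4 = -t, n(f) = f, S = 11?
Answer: 53329/11 ≈ 4848.1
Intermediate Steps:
l(h, t) = -4*t (l(h, t) = 4*(-t) = -4*t)
G(o, R) = 1/11
G(-204, l(-1, 12)) - 1*(-4848) = 1/11 - 1*(-4848) = 1/11 + 4848 = 53329/11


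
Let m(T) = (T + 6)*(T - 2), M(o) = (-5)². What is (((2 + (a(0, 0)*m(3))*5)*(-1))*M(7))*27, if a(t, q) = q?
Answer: -1350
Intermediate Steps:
M(o) = 25
m(T) = (-2 + T)*(6 + T) (m(T) = (6 + T)*(-2 + T) = (-2 + T)*(6 + T))
(((2 + (a(0, 0)*m(3))*5)*(-1))*M(7))*27 = (((2 + (0*(-12 + 3² + 4*3))*5)*(-1))*25)*27 = (((2 + (0*(-12 + 9 + 12))*5)*(-1))*25)*27 = (((2 + (0*9)*5)*(-1))*25)*27 = (((2 + 0*5)*(-1))*25)*27 = (((2 + 0)*(-1))*25)*27 = ((2*(-1))*25)*27 = -2*25*27 = -50*27 = -1350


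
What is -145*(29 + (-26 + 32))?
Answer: -5075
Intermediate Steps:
-145*(29 + (-26 + 32)) = -145*(29 + 6) = -145*35 = -5075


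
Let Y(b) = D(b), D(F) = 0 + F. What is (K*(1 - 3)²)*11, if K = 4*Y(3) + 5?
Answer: 748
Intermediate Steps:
D(F) = F
Y(b) = b
K = 17 (K = 4*3 + 5 = 12 + 5 = 17)
(K*(1 - 3)²)*11 = (17*(1 - 3)²)*11 = (17*(-2)²)*11 = (17*4)*11 = 68*11 = 748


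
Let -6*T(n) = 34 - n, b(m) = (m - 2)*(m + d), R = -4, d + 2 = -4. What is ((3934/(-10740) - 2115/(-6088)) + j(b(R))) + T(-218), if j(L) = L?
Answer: 293924267/16346280 ≈ 17.981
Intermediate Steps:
d = -6 (d = -2 - 4 = -6)
b(m) = (-6 + m)*(-2 + m) (b(m) = (m - 2)*(m - 6) = (-2 + m)*(-6 + m) = (-6 + m)*(-2 + m))
T(n) = -17/3 + n/6 (T(n) = -(34 - n)/6 = -17/3 + n/6)
((3934/(-10740) - 2115/(-6088)) + j(b(R))) + T(-218) = ((3934/(-10740) - 2115/(-6088)) + (12 + (-4)² - 8*(-4))) + (-17/3 + (⅙)*(-218)) = ((3934*(-1/10740) - 2115*(-1/6088)) + (12 + 16 + 32)) + (-17/3 - 109/3) = ((-1967/5370 + 2115/6088) + 60) - 42 = (-308773/16346280 + 60) - 42 = 980468027/16346280 - 42 = 293924267/16346280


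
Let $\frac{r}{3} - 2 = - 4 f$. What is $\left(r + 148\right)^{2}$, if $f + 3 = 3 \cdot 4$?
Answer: $2116$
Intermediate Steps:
$f = 9$ ($f = -3 + 3 \cdot 4 = -3 + 12 = 9$)
$r = -102$ ($r = 6 + 3 \left(\left(-4\right) 9\right) = 6 + 3 \left(-36\right) = 6 - 108 = -102$)
$\left(r + 148\right)^{2} = \left(-102 + 148\right)^{2} = 46^{2} = 2116$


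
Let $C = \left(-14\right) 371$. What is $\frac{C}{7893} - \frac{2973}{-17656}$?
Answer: $- \frac{68239375}{139358808} \approx -0.48967$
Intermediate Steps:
$C = -5194$
$\frac{C}{7893} - \frac{2973}{-17656} = - \frac{5194}{7893} - \frac{2973}{-17656} = \left(-5194\right) \frac{1}{7893} - - \frac{2973}{17656} = - \frac{5194}{7893} + \frac{2973}{17656} = - \frac{68239375}{139358808}$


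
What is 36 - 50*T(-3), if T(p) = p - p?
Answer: 36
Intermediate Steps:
T(p) = 0
36 - 50*T(-3) = 36 - 50*0 = 36 + 0 = 36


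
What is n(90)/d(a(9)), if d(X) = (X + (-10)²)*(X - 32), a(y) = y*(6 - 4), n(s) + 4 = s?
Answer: -43/826 ≈ -0.052058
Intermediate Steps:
n(s) = -4 + s
a(y) = 2*y (a(y) = y*2 = 2*y)
d(X) = (-32 + X)*(100 + X) (d(X) = (X + 100)*(-32 + X) = (100 + X)*(-32 + X) = (-32 + X)*(100 + X))
n(90)/d(a(9)) = (-4 + 90)/(-3200 + (2*9)² + 68*(2*9)) = 86/(-3200 + 18² + 68*18) = 86/(-3200 + 324 + 1224) = 86/(-1652) = 86*(-1/1652) = -43/826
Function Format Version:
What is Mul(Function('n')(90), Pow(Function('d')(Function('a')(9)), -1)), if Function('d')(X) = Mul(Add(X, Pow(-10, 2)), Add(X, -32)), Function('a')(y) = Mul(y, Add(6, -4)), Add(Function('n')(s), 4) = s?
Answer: Rational(-43, 826) ≈ -0.052058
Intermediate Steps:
Function('n')(s) = Add(-4, s)
Function('a')(y) = Mul(2, y) (Function('a')(y) = Mul(y, 2) = Mul(2, y))
Function('d')(X) = Mul(Add(-32, X), Add(100, X)) (Function('d')(X) = Mul(Add(X, 100), Add(-32, X)) = Mul(Add(100, X), Add(-32, X)) = Mul(Add(-32, X), Add(100, X)))
Mul(Function('n')(90), Pow(Function('d')(Function('a')(9)), -1)) = Mul(Add(-4, 90), Pow(Add(-3200, Pow(Mul(2, 9), 2), Mul(68, Mul(2, 9))), -1)) = Mul(86, Pow(Add(-3200, Pow(18, 2), Mul(68, 18)), -1)) = Mul(86, Pow(Add(-3200, 324, 1224), -1)) = Mul(86, Pow(-1652, -1)) = Mul(86, Rational(-1, 1652)) = Rational(-43, 826)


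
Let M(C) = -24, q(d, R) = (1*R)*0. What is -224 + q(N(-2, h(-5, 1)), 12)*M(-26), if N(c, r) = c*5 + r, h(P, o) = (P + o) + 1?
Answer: -224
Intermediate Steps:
h(P, o) = 1 + P + o
N(c, r) = r + 5*c (N(c, r) = 5*c + r = r + 5*c)
q(d, R) = 0 (q(d, R) = R*0 = 0)
-224 + q(N(-2, h(-5, 1)), 12)*M(-26) = -224 + 0*(-24) = -224 + 0 = -224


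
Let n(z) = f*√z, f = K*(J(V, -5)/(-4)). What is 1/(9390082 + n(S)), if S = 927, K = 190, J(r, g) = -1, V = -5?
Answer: 37560328/352694551500721 - 570*√103/352694551500721 ≈ 1.0648e-7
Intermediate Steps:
f = 95/2 (f = 190*(-1/(-4)) = 190*(-1*(-¼)) = 190*(¼) = 95/2 ≈ 47.500)
n(z) = 95*√z/2
1/(9390082 + n(S)) = 1/(9390082 + 95*√927/2) = 1/(9390082 + 95*(3*√103)/2) = 1/(9390082 + 285*√103/2)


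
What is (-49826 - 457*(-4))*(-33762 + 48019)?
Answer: -684307486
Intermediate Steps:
(-49826 - 457*(-4))*(-33762 + 48019) = (-49826 + 1828)*14257 = -47998*14257 = -684307486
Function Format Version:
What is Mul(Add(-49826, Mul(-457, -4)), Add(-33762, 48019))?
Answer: -684307486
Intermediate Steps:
Mul(Add(-49826, Mul(-457, -4)), Add(-33762, 48019)) = Mul(Add(-49826, 1828), 14257) = Mul(-47998, 14257) = -684307486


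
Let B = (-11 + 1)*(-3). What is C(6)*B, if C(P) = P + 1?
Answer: 210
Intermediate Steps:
C(P) = 1 + P
B = 30 (B = -10*(-3) = 30)
C(6)*B = (1 + 6)*30 = 7*30 = 210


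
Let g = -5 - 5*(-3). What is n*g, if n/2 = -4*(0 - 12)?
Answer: 960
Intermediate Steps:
g = 10 (g = -5 + 15 = 10)
n = 96 (n = 2*(-4*(0 - 12)) = 2*(-4*(-12)) = 2*48 = 96)
n*g = 96*10 = 960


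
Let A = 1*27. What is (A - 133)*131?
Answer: -13886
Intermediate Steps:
A = 27
(A - 133)*131 = (27 - 133)*131 = -106*131 = -13886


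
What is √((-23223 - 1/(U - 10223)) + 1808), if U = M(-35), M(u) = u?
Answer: 3*I*√250380761978/10258 ≈ 146.34*I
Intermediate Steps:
U = -35
√((-23223 - 1/(U - 10223)) + 1808) = √((-23223 - 1/(-35 - 10223)) + 1808) = √((-23223 - 1/(-10258)) + 1808) = √((-23223 - 1*(-1/10258)) + 1808) = √((-23223 + 1/10258) + 1808) = √(-238221533/10258 + 1808) = √(-219675069/10258) = 3*I*√250380761978/10258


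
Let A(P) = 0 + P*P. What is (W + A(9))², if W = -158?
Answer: 5929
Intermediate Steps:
A(P) = P² (A(P) = 0 + P² = P²)
(W + A(9))² = (-158 + 9²)² = (-158 + 81)² = (-77)² = 5929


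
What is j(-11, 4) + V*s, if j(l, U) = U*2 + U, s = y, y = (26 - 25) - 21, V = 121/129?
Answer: -872/129 ≈ -6.7597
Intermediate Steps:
V = 121/129 (V = 121*(1/129) = 121/129 ≈ 0.93798)
y = -20 (y = 1 - 21 = -20)
s = -20
j(l, U) = 3*U (j(l, U) = 2*U + U = 3*U)
j(-11, 4) + V*s = 3*4 + (121/129)*(-20) = 12 - 2420/129 = -872/129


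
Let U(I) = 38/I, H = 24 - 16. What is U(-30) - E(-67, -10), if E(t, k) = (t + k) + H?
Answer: 1016/15 ≈ 67.733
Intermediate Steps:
H = 8
E(t, k) = 8 + k + t (E(t, k) = (t + k) + 8 = (k + t) + 8 = 8 + k + t)
U(-30) - E(-67, -10) = 38/(-30) - (8 - 10 - 67) = 38*(-1/30) - 1*(-69) = -19/15 + 69 = 1016/15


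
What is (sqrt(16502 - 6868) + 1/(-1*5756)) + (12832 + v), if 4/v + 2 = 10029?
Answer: 740604179781/57715412 + sqrt(9634) ≈ 12930.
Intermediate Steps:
v = 4/10027 (v = 4/(-2 + 10029) = 4/10027 ≈ 0.00039892)
(sqrt(16502 - 6868) + 1/(-1*5756)) + (12832 + v) = (sqrt(16502 - 6868) + 1/(-1*5756)) + (12832 + 4/10027) = (sqrt(9634) + 1/(-5756)) + 128666468/10027 = (sqrt(9634) - 1/5756) + 128666468/10027 = (-1/5756 + sqrt(9634)) + 128666468/10027 = 740604179781/57715412 + sqrt(9634)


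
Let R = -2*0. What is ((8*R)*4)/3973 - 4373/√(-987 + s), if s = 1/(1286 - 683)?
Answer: 13119*I*√9968930/297580 ≈ 139.19*I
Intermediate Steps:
R = 0
s = 1/603 ≈ 0.0016584
((8*R)*4)/3973 - 4373/√(-987 + s) = ((8*0)*4)/3973 - 4373/√(-987 + 1/603) = (0*4)*(1/3973) - 4373*(-3*I*√9968930/297580) = 0*(1/3973) - 4373*(-3*I*√9968930/297580) = 0 - (-13119)*I*√9968930/297580 = 0 + 13119*I*√9968930/297580 = 13119*I*√9968930/297580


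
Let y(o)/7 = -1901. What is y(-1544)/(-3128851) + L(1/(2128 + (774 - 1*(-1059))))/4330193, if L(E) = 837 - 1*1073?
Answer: 685343005/163235285521 ≈ 0.0041985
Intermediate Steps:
y(o) = -13307 (y(o) = 7*(-1901) = -13307)
L(E) = -236 (L(E) = 837 - 1073 = -236)
y(-1544)/(-3128851) + L(1/(2128 + (774 - 1*(-1059))))/4330193 = -13307/(-3128851) - 236/4330193 = -13307*(-1/3128851) - 236*1/4330193 = 13307/3128851 - 236/4330193 = 685343005/163235285521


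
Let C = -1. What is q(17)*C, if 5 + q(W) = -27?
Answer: 32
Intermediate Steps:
q(W) = -32 (q(W) = -5 - 27 = -32)
q(17)*C = -32*(-1) = 32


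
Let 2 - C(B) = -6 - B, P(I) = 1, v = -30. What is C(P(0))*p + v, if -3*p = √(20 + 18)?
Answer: -30 - 3*√38 ≈ -48.493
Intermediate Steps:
p = -√38/3 (p = -√(20 + 18)/3 = -√38/3 ≈ -2.0548)
C(B) = 8 + B (C(B) = 2 - (-6 - B) = 2 + (6 + B) = 8 + B)
C(P(0))*p + v = (8 + 1)*(-√38/3) - 30 = 9*(-√38/3) - 30 = -3*√38 - 30 = -30 - 3*√38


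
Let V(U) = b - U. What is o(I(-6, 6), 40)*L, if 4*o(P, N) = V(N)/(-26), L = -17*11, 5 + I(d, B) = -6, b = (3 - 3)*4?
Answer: -935/13 ≈ -71.923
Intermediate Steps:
b = 0 (b = 0*4 = 0)
I(d, B) = -11 (I(d, B) = -5 - 6 = -11)
L = -187
V(U) = -U (V(U) = 0 - U = -U)
o(P, N) = N/104 (o(P, N) = (-N/(-26))/4 = (-N*(-1/26))/4 = (N/26)/4 = N/104)
o(I(-6, 6), 40)*L = ((1/104)*40)*(-187) = (5/13)*(-187) = -935/13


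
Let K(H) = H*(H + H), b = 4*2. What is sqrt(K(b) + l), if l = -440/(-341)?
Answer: 2*sqrt(31062)/31 ≈ 11.371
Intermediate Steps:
l = 40/31 (l = -440*(-1/341) = 40/31 ≈ 1.2903)
b = 8
K(H) = 2*H**2 (K(H) = H*(2*H) = 2*H**2)
sqrt(K(b) + l) = sqrt(2*8**2 + 40/31) = sqrt(2*64 + 40/31) = sqrt(128 + 40/31) = sqrt(4008/31) = 2*sqrt(31062)/31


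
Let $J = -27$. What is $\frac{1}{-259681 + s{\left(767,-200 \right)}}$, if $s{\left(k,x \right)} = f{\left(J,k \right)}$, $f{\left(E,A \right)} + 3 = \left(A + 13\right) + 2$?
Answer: $- \frac{1}{258902} \approx -3.8625 \cdot 10^{-6}$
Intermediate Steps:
$f{\left(E,A \right)} = 12 + A$ ($f{\left(E,A \right)} = -3 + \left(\left(A + 13\right) + 2\right) = -3 + \left(\left(13 + A\right) + 2\right) = -3 + \left(15 + A\right) = 12 + A$)
$s{\left(k,x \right)} = 12 + k$
$\frac{1}{-259681 + s{\left(767,-200 \right)}} = \frac{1}{-259681 + \left(12 + 767\right)} = \frac{1}{-259681 + 779} = \frac{1}{-258902} = - \frac{1}{258902}$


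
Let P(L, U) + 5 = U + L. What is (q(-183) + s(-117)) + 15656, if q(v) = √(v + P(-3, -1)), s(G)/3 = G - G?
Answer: 15656 + 8*I*√3 ≈ 15656.0 + 13.856*I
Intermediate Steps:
s(G) = 0 (s(G) = 3*(G - G) = 3*0 = 0)
P(L, U) = -5 + L + U (P(L, U) = -5 + (U + L) = -5 + (L + U) = -5 + L + U)
q(v) = √(-9 + v) (q(v) = √(v + (-5 - 3 - 1)) = √(v - 9) = √(-9 + v))
(q(-183) + s(-117)) + 15656 = (√(-9 - 183) + 0) + 15656 = (√(-192) + 0) + 15656 = (8*I*√3 + 0) + 15656 = 8*I*√3 + 15656 = 15656 + 8*I*√3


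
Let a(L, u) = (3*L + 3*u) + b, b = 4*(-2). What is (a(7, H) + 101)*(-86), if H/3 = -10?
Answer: -2064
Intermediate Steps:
H = -30 (H = 3*(-10) = -30)
b = -8
a(L, u) = -8 + 3*L + 3*u (a(L, u) = (3*L + 3*u) - 8 = -8 + 3*L + 3*u)
(a(7, H) + 101)*(-86) = ((-8 + 3*7 + 3*(-30)) + 101)*(-86) = ((-8 + 21 - 90) + 101)*(-86) = (-77 + 101)*(-86) = 24*(-86) = -2064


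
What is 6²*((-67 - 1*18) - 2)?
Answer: -3132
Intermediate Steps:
6²*((-67 - 1*18) - 2) = 36*((-67 - 18) - 2) = 36*(-85 - 2) = 36*(-87) = -3132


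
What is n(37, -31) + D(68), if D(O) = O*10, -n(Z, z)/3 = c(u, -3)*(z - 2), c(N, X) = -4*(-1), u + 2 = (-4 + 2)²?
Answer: 1076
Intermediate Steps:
u = 2 (u = -2 + (-4 + 2)² = -2 + (-2)² = -2 + 4 = 2)
c(N, X) = 4
n(Z, z) = 24 - 12*z (n(Z, z) = -12*(z - 2) = -12*(-2 + z) = -3*(-8 + 4*z) = 24 - 12*z)
D(O) = 10*O
n(37, -31) + D(68) = (24 - 12*(-31)) + 10*68 = (24 + 372) + 680 = 396 + 680 = 1076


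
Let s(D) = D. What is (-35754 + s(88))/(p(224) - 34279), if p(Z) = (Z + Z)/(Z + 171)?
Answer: 14088070/13539757 ≈ 1.0405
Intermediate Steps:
p(Z) = 2*Z/(171 + Z) (p(Z) = (2*Z)/(171 + Z) = 2*Z/(171 + Z))
(-35754 + s(88))/(p(224) - 34279) = (-35754 + 88)/(2*224/(171 + 224) - 34279) = -35666/(2*224/395 - 34279) = -35666/(2*224*(1/395) - 34279) = -35666/(448/395 - 34279) = -35666/(-13539757/395) = -35666*(-395/13539757) = 14088070/13539757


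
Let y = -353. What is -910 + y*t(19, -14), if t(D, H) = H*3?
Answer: 13916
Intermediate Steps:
t(D, H) = 3*H
-910 + y*t(19, -14) = -910 - 1059*(-14) = -910 - 353*(-42) = -910 + 14826 = 13916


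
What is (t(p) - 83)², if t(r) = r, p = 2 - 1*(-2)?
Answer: 6241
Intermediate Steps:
p = 4 (p = 2 + 2 = 4)
(t(p) - 83)² = (4 - 83)² = (-79)² = 6241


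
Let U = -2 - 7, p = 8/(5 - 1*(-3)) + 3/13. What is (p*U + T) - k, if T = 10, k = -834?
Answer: 10828/13 ≈ 832.92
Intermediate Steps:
p = 16/13 (p = 8/(5 + 3) + 3*(1/13) = 8/8 + 3/13 = 8*(⅛) + 3/13 = 1 + 3/13 = 16/13 ≈ 1.2308)
U = -9
(p*U + T) - k = ((16/13)*(-9) + 10) - 1*(-834) = (-144/13 + 10) + 834 = -14/13 + 834 = 10828/13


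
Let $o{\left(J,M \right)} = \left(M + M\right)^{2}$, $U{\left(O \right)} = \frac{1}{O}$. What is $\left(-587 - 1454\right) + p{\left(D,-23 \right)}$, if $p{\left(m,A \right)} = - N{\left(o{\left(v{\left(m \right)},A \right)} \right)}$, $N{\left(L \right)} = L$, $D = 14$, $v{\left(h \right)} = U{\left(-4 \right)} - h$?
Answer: $-4157$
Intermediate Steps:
$v{\left(h \right)} = - \frac{1}{4} - h$ ($v{\left(h \right)} = \frac{1}{-4} - h = - \frac{1}{4} - h$)
$o{\left(J,M \right)} = 4 M^{2}$ ($o{\left(J,M \right)} = \left(2 M\right)^{2} = 4 M^{2}$)
$p{\left(m,A \right)} = - 4 A^{2}$
$\left(-587 - 1454\right) + p{\left(D,-23 \right)} = \left(-587 - 1454\right) - 4 \left(-23\right)^{2} = -2041 - 2116 = -4157$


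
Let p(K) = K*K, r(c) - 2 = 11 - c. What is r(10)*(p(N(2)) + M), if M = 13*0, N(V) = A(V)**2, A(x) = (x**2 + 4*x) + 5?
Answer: 250563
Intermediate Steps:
A(x) = 5 + x**2 + 4*x
r(c) = 13 - c (r(c) = 2 + (11 - c) = 13 - c)
N(V) = (5 + V**2 + 4*V)**2
p(K) = K**2
M = 0
r(10)*(p(N(2)) + M) = (13 - 1*10)*(((5 + 2**2 + 4*2)**2)**2 + 0) = (13 - 10)*(((5 + 4 + 8)**2)**2 + 0) = 3*((17**2)**2 + 0) = 3*(289**2 + 0) = 3*(83521 + 0) = 3*83521 = 250563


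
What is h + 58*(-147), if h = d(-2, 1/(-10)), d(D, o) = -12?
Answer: -8538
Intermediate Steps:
h = -12
h + 58*(-147) = -12 + 58*(-147) = -12 - 8526 = -8538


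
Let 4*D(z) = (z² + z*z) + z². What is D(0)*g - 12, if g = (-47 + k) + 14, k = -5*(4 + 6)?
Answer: -12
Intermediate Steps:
k = -50 (k = -5*10 = -50)
g = -83 (g = (-47 - 50) + 14 = -97 + 14 = -83)
D(z) = 3*z²/4 (D(z) = ((z² + z*z) + z²)/4 = ((z² + z²) + z²)/4 = (2*z² + z²)/4 = (3*z²)/4 = 3*z²/4)
D(0)*g - 12 = ((¾)*0²)*(-83) - 12 = ((¾)*0)*(-83) - 12 = 0*(-83) - 12 = 0 - 12 = -12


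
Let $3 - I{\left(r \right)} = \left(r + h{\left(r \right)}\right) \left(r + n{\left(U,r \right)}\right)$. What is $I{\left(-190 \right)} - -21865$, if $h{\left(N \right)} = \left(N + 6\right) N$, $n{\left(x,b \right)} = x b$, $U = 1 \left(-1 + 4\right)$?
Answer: $26447068$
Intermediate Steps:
$U = 3$ ($U = 1 \cdot 3 = 3$)
$n{\left(x,b \right)} = b x$
$h{\left(N \right)} = N \left(6 + N\right)$ ($h{\left(N \right)} = \left(6 + N\right) N = N \left(6 + N\right)$)
$I{\left(r \right)} = 3 - 4 r \left(r + r \left(6 + r\right)\right)$ ($I{\left(r \right)} = 3 - \left(r + r \left(6 + r\right)\right) \left(r + r 3\right) = 3 - \left(r + r \left(6 + r\right)\right) \left(r + 3 r\right) = 3 - \left(r + r \left(6 + r\right)\right) 4 r = 3 - 4 r \left(r + r \left(6 + r\right)\right)$)
$I{\left(-190 \right)} - -21865 = \left(3 - 28 \left(-190\right)^{2} - 4 \left(-190\right)^{3}\right) - -21865 = \left(3 - 1010800 - -27436000\right) + 21865 = \left(3 - 1010800 + 27436000\right) + 21865 = 26425203 + 21865 = 26447068$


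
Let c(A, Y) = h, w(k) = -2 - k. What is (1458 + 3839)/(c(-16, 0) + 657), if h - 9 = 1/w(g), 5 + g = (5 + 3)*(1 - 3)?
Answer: 100643/12655 ≈ 7.9528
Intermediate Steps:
g = -21 (g = -5 + (5 + 3)*(1 - 3) = -5 + 8*(-2) = -5 - 16 = -21)
h = 172/19 (h = 9 + 1/(-2 - 1*(-21)) = 9 + 1/(-2 + 21) = 9 + 1/19 = 172/19 ≈ 9.0526)
c(A, Y) = 172/19
(1458 + 3839)/(c(-16, 0) + 657) = (1458 + 3839)/(172/19 + 657) = 5297/(12655/19) = 5297*(19/12655) = 100643/12655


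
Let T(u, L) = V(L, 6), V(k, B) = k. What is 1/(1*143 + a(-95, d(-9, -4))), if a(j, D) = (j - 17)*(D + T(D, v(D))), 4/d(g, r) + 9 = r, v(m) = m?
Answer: 13/2755 ≈ 0.0047187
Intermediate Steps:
d(g, r) = 4/(-9 + r)
T(u, L) = L
a(j, D) = 2*D*(-17 + j) (a(j, D) = (j - 17)*(D + D) = (-17 + j)*(2*D) = 2*D*(-17 + j))
1/(1*143 + a(-95, d(-9, -4))) = 1/(1*143 + 2*(4/(-9 - 4))*(-17 - 95)) = 1/(143 + 2*(4/(-13))*(-112)) = 1/(143 + 2*(4*(-1/13))*(-112)) = 1/(143 + 2*(-4/13)*(-112)) = 1/(143 + 896/13) = 1/(2755/13) = 13/2755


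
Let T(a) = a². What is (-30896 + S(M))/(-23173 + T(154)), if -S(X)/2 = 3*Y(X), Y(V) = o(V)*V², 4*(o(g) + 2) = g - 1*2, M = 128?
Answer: -2930864/543 ≈ -5397.5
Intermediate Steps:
o(g) = -5/2 + g/4 (o(g) = -2 + (g - 1*2)/4 = -2 + (g - 2)/4 = -2 + (-2 + g)/4 = -2 + (-½ + g/4) = -5/2 + g/4)
Y(V) = V²*(-5/2 + V/4) (Y(V) = (-5/2 + V/4)*V² = V²*(-5/2 + V/4))
S(X) = -3*X²*(-10 + X)/2 (S(X) = -6*X²*(-10 + X)/4 = -3*X²*(-10 + X)/2)
(-30896 + S(M))/(-23173 + T(154)) = (-30896 + (3/2)*128²*(10 - 1*128))/(-23173 + 154²) = (-30896 + (3/2)*16384*(10 - 128))/(-23173 + 23716) = (-30896 + (3/2)*16384*(-118))/543 = (-30896 - 2899968)*(1/543) = -2930864*1/543 = -2930864/543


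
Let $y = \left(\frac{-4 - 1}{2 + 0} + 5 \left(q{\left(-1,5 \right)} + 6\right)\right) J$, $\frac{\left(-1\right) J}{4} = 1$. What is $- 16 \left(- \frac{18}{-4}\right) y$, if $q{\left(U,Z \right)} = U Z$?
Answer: $720$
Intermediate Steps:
$J = -4$ ($J = \left(-4\right) 1 = -4$)
$y = -10$ ($y = \left(\frac{-4 - 1}{2 + 0} + 5 \left(\left(-1\right) 5 + 6\right)\right) \left(-4\right) = \left(- \frac{5}{2} + 5 \left(-5 + 6\right)\right) \left(-4\right) = \left(\left(-5\right) \frac{1}{2} + 5 \cdot 1\right) \left(-4\right) = \left(- \frac{5}{2} + 5\right) \left(-4\right) = \frac{5}{2} \left(-4\right) = -10$)
$- 16 \left(- \frac{18}{-4}\right) y = - 16 \left(- \frac{18}{-4}\right) \left(-10\right) = - 16 \left(\left(-18\right) \left(- \frac{1}{4}\right)\right) \left(-10\right) = \left(-16\right) \frac{9}{2} \left(-10\right) = \left(-72\right) \left(-10\right) = 720$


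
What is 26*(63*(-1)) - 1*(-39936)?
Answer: 38298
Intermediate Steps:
26*(63*(-1)) - 1*(-39936) = 26*(-63) + 39936 = -1638 + 39936 = 38298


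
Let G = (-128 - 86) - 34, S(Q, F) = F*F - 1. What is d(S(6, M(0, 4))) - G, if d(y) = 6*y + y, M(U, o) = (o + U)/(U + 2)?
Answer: 269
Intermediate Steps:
M(U, o) = (U + o)/(2 + U)
S(Q, F) = -1 + F² (S(Q, F) = F² - 1 = -1 + F²)
d(y) = 7*y
G = -248 (G = -214 - 34 = -248)
d(S(6, M(0, 4))) - G = 7*(-1 + ((0 + 4)/(2 + 0))²) - 1*(-248) = 7*(-1 + (4/2)²) + 248 = 7*(-1 + ((½)*4)²) + 248 = 7*(-1 + 2²) + 248 = 7*(-1 + 4) + 248 = 7*3 + 248 = 21 + 248 = 269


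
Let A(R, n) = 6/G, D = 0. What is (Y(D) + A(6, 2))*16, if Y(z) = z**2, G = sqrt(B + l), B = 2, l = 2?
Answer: 48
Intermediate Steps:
G = 2 (G = sqrt(2 + 2) = sqrt(4) = 2)
A(R, n) = 3 (A(R, n) = 6/2 = 6*(1/2) = 3)
(Y(D) + A(6, 2))*16 = (0**2 + 3)*16 = (0 + 3)*16 = 3*16 = 48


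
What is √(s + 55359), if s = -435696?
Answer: I*√380337 ≈ 616.71*I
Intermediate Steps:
√(s + 55359) = √(-435696 + 55359) = √(-380337) = I*√380337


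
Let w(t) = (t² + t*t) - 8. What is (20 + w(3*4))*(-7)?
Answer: -2100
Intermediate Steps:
w(t) = -8 + 2*t² (w(t) = (t² + t²) - 8 = 2*t² - 8 = -8 + 2*t²)
(20 + w(3*4))*(-7) = (20 + (-8 + 2*(3*4)²))*(-7) = (20 + (-8 + 2*12²))*(-7) = (20 + (-8 + 2*144))*(-7) = (20 + (-8 + 288))*(-7) = (20 + 280)*(-7) = 300*(-7) = -2100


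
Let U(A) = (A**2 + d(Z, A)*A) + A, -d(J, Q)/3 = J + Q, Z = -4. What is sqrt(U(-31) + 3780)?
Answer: sqrt(1455) ≈ 38.144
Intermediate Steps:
d(J, Q) = -3*J - 3*Q (d(J, Q) = -3*(J + Q) = -3*J - 3*Q)
U(A) = A + A**2 + A*(12 - 3*A) (U(A) = (A**2 + (-3*(-4) - 3*A)*A) + A = (A**2 + (12 - 3*A)*A) + A = (A**2 + A*(12 - 3*A)) + A = A + A**2 + A*(12 - 3*A))
sqrt(U(-31) + 3780) = sqrt(-31*(13 - 2*(-31)) + 3780) = sqrt(-31*(13 + 62) + 3780) = sqrt(-31*75 + 3780) = sqrt(-2325 + 3780) = sqrt(1455)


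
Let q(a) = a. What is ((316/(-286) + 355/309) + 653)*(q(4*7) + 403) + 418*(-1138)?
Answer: -8582089634/44187 ≈ -1.9422e+5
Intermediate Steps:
((316/(-286) + 355/309) + 653)*(q(4*7) + 403) + 418*(-1138) = ((316/(-286) + 355/309) + 653)*(4*7 + 403) + 418*(-1138) = ((316*(-1/286) + 355*(1/309)) + 653)*(28 + 403) - 475684 = ((-158/143 + 355/309) + 653)*431 - 475684 = (1943/44187 + 653)*431 - 475684 = (28856054/44187)*431 - 475684 = 12436959274/44187 - 475684 = -8582089634/44187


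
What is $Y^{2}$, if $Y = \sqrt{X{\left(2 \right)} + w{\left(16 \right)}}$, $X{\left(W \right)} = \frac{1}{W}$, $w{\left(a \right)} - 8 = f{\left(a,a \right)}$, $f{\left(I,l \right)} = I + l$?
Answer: $\frac{81}{2} \approx 40.5$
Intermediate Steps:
$w{\left(a \right)} = 8 + 2 a$ ($w{\left(a \right)} = 8 + \left(a + a\right) = 8 + 2 a$)
$Y = \frac{9 \sqrt{2}}{2}$ ($Y = \sqrt{\frac{1}{2} + \left(8 + 2 \cdot 16\right)} = \sqrt{\frac{1}{2} + \left(8 + 32\right)} = \sqrt{\frac{1}{2} + 40} = \sqrt{\frac{81}{2}} = \frac{9 \sqrt{2}}{2} \approx 6.364$)
$Y^{2} = \left(\frac{9 \sqrt{2}}{2}\right)^{2} = \frac{81}{2}$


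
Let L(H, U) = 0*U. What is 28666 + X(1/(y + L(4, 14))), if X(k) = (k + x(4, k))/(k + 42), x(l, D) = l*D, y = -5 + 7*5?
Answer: 36147831/1261 ≈ 28666.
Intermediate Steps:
L(H, U) = 0
y = 30 (y = -5 + 35 = 30)
x(l, D) = D*l
X(k) = 5*k/(42 + k) (X(k) = (k + k*4)/(k + 42) = (k + 4*k)/(42 + k) = (5*k)/(42 + k) = 5*k/(42 + k))
28666 + X(1/(y + L(4, 14))) = 28666 + 5/((30 + 0)*(42 + 1/(30 + 0))) = 28666 + 5/(30*(42 + 1/30)) = 28666 + 5*(1/30)/(42 + 1/30) = 28666 + 5*(1/30)/(1261/30) = 28666 + 5*(1/30)*(30/1261) = 28666 + 5/1261 = 36147831/1261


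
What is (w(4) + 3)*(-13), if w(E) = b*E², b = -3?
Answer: 585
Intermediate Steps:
w(E) = -3*E²
(w(4) + 3)*(-13) = (-3*4² + 3)*(-13) = (-3*16 + 3)*(-13) = (-48 + 3)*(-13) = -45*(-13) = 585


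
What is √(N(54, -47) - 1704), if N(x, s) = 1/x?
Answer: I*√552090/18 ≈ 41.279*I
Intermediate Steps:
√(N(54, -47) - 1704) = √(1/54 - 1704) = √(-92015/54) = I*√552090/18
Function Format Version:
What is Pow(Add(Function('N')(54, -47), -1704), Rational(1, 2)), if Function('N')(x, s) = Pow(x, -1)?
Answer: Mul(Rational(1, 18), I, Pow(552090, Rational(1, 2))) ≈ Mul(41.279, I)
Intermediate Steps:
Pow(Add(Function('N')(54, -47), -1704), Rational(1, 2)) = Pow(Add(Pow(54, -1), -1704), Rational(1, 2)) = Pow(Add(Rational(1, 54), -1704), Rational(1, 2)) = Pow(Rational(-92015, 54), Rational(1, 2)) = Mul(Rational(1, 18), I, Pow(552090, Rational(1, 2)))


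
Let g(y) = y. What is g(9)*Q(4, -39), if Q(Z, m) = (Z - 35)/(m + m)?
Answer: 93/26 ≈ 3.5769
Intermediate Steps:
Q(Z, m) = (-35 + Z)/(2*m) (Q(Z, m) = (-35 + Z)/((2*m)) = (-35 + Z)*(1/(2*m)) = (-35 + Z)/(2*m))
g(9)*Q(4, -39) = 9*((½)*(-35 + 4)/(-39)) = 9*((½)*(-1/39)*(-31)) = 9*(31/78) = 93/26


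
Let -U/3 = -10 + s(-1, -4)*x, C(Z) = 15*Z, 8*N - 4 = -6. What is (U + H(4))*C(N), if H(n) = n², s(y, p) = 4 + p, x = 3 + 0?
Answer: -345/2 ≈ -172.50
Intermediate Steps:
N = -¼ (N = ½ + (⅛)*(-6) = ½ - ¾ = -¼ ≈ -0.25000)
x = 3
U = 30 (U = -3*(-10 + (4 - 4)*3) = -3*(-10 + 0*3) = -3*(-10 + 0) = -3*(-10) = 30)
(U + H(4))*C(N) = (30 + 4²)*(15*(-¼)) = (30 + 16)*(-15/4) = 46*(-15/4) = -345/2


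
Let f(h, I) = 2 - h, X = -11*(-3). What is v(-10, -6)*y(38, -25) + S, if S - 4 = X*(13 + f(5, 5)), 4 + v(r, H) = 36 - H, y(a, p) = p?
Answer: -616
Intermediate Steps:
X = 33
v(r, H) = 32 - H (v(r, H) = -4 + (36 - H) = 32 - H)
S = 334 (S = 4 + 33*(13 + (2 - 1*5)) = 4 + 33*(13 + (2 - 5)) = 4 + 33*(13 - 3) = 4 + 33*10 = 4 + 330 = 334)
v(-10, -6)*y(38, -25) + S = (32 - 1*(-6))*(-25) + 334 = (32 + 6)*(-25) + 334 = 38*(-25) + 334 = -950 + 334 = -616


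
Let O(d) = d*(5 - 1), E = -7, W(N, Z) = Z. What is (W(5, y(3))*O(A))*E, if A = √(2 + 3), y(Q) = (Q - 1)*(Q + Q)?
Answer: -336*√5 ≈ -751.32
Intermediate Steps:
y(Q) = 2*Q*(-1 + Q) (y(Q) = (-1 + Q)*(2*Q) = 2*Q*(-1 + Q))
A = √5 ≈ 2.2361
O(d) = 4*d (O(d) = d*4 = 4*d)
(W(5, y(3))*O(A))*E = ((2*3*(-1 + 3))*(4*√5))*(-7) = ((2*3*2)*(4*√5))*(-7) = (12*(4*√5))*(-7) = (48*√5)*(-7) = -336*√5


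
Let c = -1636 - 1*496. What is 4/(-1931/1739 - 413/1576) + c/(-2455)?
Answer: -18893881364/9234391665 ≈ -2.0460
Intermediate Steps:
c = -2132 (c = -1636 - 496 = -2132)
4/(-1931/1739 - 413/1576) + c/(-2455) = 4/(-1931/1739 - 413/1576) - 2132/(-2455) = 4/(-1931*1/1739 - 413*1/1576) - 2132*(-1/2455) = 4/(-1931/1739 - 413/1576) + 2132/2455 = 4/(-3761463/2740664) + 2132/2455 = 4*(-2740664/3761463) + 2132/2455 = -10962656/3761463 + 2132/2455 = -18893881364/9234391665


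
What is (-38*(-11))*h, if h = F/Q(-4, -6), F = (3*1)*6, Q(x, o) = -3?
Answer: -2508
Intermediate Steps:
F = 18 (F = 3*6 = 18)
h = -6 (h = 18/(-3) = 18*(-1/3) = -6)
(-38*(-11))*h = -38*(-11)*(-6) = 418*(-6) = -2508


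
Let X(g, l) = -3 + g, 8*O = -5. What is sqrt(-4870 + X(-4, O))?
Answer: I*sqrt(4877) ≈ 69.836*I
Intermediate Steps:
O = -5/8 (O = (1/8)*(-5) = -5/8 ≈ -0.62500)
sqrt(-4870 + X(-4, O)) = sqrt(-4870 + (-3 - 4)) = sqrt(-4870 - 7) = sqrt(-4877) = I*sqrt(4877)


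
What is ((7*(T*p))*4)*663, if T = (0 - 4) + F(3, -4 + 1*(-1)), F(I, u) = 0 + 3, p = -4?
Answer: 74256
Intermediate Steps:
F(I, u) = 3
T = -1 (T = (0 - 4) + 3 = -4 + 3 = -1)
((7*(T*p))*4)*663 = ((7*(-1*(-4)))*4)*663 = ((7*4)*4)*663 = (28*4)*663 = 112*663 = 74256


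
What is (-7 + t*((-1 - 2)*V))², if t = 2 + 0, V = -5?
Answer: 529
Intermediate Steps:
t = 2
(-7 + t*((-1 - 2)*V))² = (-7 + 2*((-1 - 2)*(-5)))² = (-7 + 2*(-3*(-5)))² = (-7 + 2*15)² = (-7 + 30)² = 23² = 529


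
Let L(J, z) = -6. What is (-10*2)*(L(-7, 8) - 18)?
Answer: 480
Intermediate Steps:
(-10*2)*(L(-7, 8) - 18) = (-10*2)*(-6 - 18) = -20*(-24) = 480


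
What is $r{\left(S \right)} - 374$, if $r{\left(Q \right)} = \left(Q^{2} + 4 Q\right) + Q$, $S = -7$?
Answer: $-360$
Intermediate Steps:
$r{\left(Q \right)} = Q^{2} + 5 Q$
$r{\left(S \right)} - 374 = - 7 \left(5 - 7\right) - 374 = \left(-7\right) \left(-2\right) - 374 = 14 - 374 = -360$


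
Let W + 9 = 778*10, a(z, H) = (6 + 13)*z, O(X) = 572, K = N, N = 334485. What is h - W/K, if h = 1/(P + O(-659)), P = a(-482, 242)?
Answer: -7450699/319098690 ≈ -0.023349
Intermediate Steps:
K = 334485
a(z, H) = 19*z
P = -9158 (P = 19*(-482) = -9158)
W = 7771 (W = -9 + 778*10 = -9 + 7780 = 7771)
h = -1/8586 (h = 1/(-9158 + 572) = 1/(-8586) = -1/8586 ≈ -0.00011647)
h - W/K = -1/8586 - 7771/334485 = -7450699/319098690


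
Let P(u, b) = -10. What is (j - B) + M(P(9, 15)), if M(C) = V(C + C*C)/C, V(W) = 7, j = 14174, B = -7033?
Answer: 212063/10 ≈ 21206.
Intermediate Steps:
M(C) = 7/C
(j - B) + M(P(9, 15)) = (14174 - 1*(-7033)) + 7/(-10) = (14174 + 7033) + 7*(-⅒) = 21207 - 7/10 = 212063/10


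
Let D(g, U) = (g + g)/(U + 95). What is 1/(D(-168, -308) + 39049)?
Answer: 71/2772591 ≈ 2.5608e-5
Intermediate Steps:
D(g, U) = 2*g/(95 + U) (D(g, U) = (2*g)/(95 + U) = 2*g/(95 + U))
1/(D(-168, -308) + 39049) = 1/(2*(-168)/(95 - 308) + 39049) = 1/(2*(-168)/(-213) + 39049) = 1/(2*(-168)*(-1/213) + 39049) = 1/(112/71 + 39049) = 1/(2772591/71) = 71/2772591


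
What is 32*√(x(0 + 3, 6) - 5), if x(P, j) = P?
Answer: 32*I*√2 ≈ 45.255*I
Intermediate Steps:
32*√(x(0 + 3, 6) - 5) = 32*√((0 + 3) - 5) = 32*√(3 - 5) = 32*√(-2) = 32*(I*√2) = 32*I*√2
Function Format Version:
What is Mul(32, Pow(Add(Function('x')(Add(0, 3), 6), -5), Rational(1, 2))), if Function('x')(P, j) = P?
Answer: Mul(32, I, Pow(2, Rational(1, 2))) ≈ Mul(45.255, I)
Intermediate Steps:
Mul(32, Pow(Add(Function('x')(Add(0, 3), 6), -5), Rational(1, 2))) = Mul(32, Pow(Add(Add(0, 3), -5), Rational(1, 2))) = Mul(32, Pow(Add(3, -5), Rational(1, 2))) = Mul(32, Pow(-2, Rational(1, 2))) = Mul(32, Mul(I, Pow(2, Rational(1, 2)))) = Mul(32, I, Pow(2, Rational(1, 2)))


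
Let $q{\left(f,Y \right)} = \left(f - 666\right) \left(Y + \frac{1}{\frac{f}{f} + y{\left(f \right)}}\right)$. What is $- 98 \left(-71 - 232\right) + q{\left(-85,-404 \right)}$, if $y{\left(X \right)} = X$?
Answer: $\frac{27980983}{84} \approx 3.3311 \cdot 10^{5}$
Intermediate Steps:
$q{\left(f,Y \right)} = \left(-666 + f\right) \left(Y + \frac{1}{1 + f}\right)$ ($q{\left(f,Y \right)} = \left(f - 666\right) \left(Y + \frac{1}{\frac{f}{f} + f}\right) = \left(-666 + f\right) \left(Y + \frac{1}{1 + f}\right)$)
$- 98 \left(-71 - 232\right) + q{\left(-85,-404 \right)} = - 98 \left(-71 - 232\right) + \frac{-666 - 85 - -269064 - 404 \left(-85\right)^{2} - \left(-268660\right) \left(-85\right)}{1 - 85} = \left(-98\right) \left(-303\right) + \frac{-666 - 85 + 269064 - 2918900 - 22836100}{-84} = 29694 - \frac{-666 - 85 + 269064 - 2918900 - 22836100}{84} = 29694 - - \frac{25486687}{84} = 29694 + \frac{25486687}{84} = \frac{27980983}{84}$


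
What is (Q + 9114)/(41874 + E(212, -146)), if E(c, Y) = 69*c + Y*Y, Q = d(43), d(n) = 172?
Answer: 4643/38909 ≈ 0.11933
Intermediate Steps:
Q = 172
E(c, Y) = Y**2 + 69*c (E(c, Y) = 69*c + Y**2 = Y**2 + 69*c)
(Q + 9114)/(41874 + E(212, -146)) = (172 + 9114)/(41874 + ((-146)**2 + 69*212)) = 9286/(41874 + (21316 + 14628)) = 9286/(41874 + 35944) = 9286/77818 = 9286*(1/77818) = 4643/38909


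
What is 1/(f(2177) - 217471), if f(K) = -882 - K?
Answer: -1/220530 ≈ -4.5345e-6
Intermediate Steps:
1/(f(2177) - 217471) = 1/((-882 - 1*2177) - 217471) = 1/((-882 - 2177) - 217471) = 1/(-3059 - 217471) = 1/(-220530) = -1/220530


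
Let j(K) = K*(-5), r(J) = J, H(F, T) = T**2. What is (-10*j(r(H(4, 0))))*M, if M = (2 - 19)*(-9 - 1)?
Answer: 0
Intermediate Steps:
j(K) = -5*K
M = 170 (M = -17*(-10) = 170)
(-10*j(r(H(4, 0))))*M = -(-50)*0**2*170 = -(-50)*0*170 = -10*0*170 = 0*170 = 0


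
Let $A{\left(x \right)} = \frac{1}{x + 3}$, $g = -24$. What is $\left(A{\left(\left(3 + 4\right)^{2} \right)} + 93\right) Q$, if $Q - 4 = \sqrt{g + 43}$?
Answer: $\frac{4837}{13} + \frac{4837 \sqrt{19}}{52} \approx 777.54$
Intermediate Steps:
$A{\left(x \right)} = \frac{1}{3 + x}$
$Q = 4 + \sqrt{19}$ ($Q = 4 + \sqrt{-24 + 43} = 4 + \sqrt{19} \approx 8.3589$)
$\left(A{\left(\left(3 + 4\right)^{2} \right)} + 93\right) Q = \left(\frac{1}{3 + \left(3 + 4\right)^{2}} + 93\right) \left(4 + \sqrt{19}\right) = \left(\frac{1}{3 + 7^{2}} + 93\right) \left(4 + \sqrt{19}\right) = \left(\frac{1}{3 + 49} + 93\right) \left(4 + \sqrt{19}\right) = \left(\frac{1}{52} + 93\right) \left(4 + \sqrt{19}\right) = \frac{4837 \left(4 + \sqrt{19}\right)}{52} = \frac{4837}{13} + \frac{4837 \sqrt{19}}{52}$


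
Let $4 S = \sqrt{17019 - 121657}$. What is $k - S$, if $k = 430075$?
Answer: $430075 - \frac{i \sqrt{104638}}{4} \approx 4.3008 \cdot 10^{5} - 80.87 i$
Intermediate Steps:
$S = \frac{i \sqrt{104638}}{4}$ ($S = \frac{\sqrt{17019 - 121657}}{4} = \frac{\sqrt{-104638}}{4} = \frac{i \sqrt{104638}}{4} \approx 80.87 i$)
$k - S = 430075 - \frac{i \sqrt{104638}}{4}$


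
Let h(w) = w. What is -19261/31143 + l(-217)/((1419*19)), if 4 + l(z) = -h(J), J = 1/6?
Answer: -1038851167/1679292846 ≈ -0.61862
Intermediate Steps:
J = ⅙ ≈ 0.16667
l(z) = -25/6 (l(z) = -4 - 1*⅙ = -4 - ⅙ = -25/6)
-19261/31143 + l(-217)/((1419*19)) = -19261/31143 - 25/(6*(1419*19)) = -19261*1/31143 - 25/6/26961 = -19261/31143 - 25/6*1/26961 = -19261/31143 - 25/161766 = -1038851167/1679292846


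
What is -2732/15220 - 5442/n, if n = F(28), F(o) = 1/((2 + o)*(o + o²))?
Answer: -504417892283/3805 ≈ -1.3257e+8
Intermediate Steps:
F(o) = 1/((2 + o)*(o + o²))
n = 1/24360 (n = 1/(28*(2 + 28² + 3*28)) = 1/(28*(2 + 784 + 84)) = (1/28)/870 = (1/28)*(1/870) = 1/24360 ≈ 4.1051e-5)
-2732/15220 - 5442/n = -2732/15220 - 5442/1/24360 = -2732*1/15220 - 5442*24360 = -683/3805 - 132567120 = -504417892283/3805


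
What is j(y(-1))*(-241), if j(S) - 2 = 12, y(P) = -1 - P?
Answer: -3374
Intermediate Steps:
j(S) = 14 (j(S) = 2 + 12 = 14)
j(y(-1))*(-241) = 14*(-241) = -3374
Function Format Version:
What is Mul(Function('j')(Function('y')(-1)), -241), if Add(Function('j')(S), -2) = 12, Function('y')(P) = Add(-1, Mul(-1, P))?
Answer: -3374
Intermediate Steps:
Function('j')(S) = 14 (Function('j')(S) = Add(2, 12) = 14)
Mul(Function('j')(Function('y')(-1)), -241) = Mul(14, -241) = -3374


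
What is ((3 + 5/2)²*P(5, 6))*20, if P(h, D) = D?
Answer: 3630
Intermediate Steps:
((3 + 5/2)²*P(5, 6))*20 = ((3 + 5/2)²*6)*20 = ((11/2)²*6)*20 = ((121/4)*6)*20 = (363/2)*20 = 3630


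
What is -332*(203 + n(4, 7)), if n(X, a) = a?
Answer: -69720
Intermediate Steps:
-332*(203 + n(4, 7)) = -332*(203 + 7) = -332*210 = -69720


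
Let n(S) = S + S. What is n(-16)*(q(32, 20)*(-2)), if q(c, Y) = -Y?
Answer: -1280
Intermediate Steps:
n(S) = 2*S
n(-16)*(q(32, 20)*(-2)) = (2*(-16))*(-1*20*(-2)) = -(-640)*(-2) = -32*40 = -1280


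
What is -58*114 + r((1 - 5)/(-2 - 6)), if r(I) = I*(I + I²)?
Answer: -52893/8 ≈ -6611.6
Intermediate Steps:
-58*114 + r((1 - 5)/(-2 - 6)) = -58*114 + ((1 - 5)/(-2 - 6))²*(1 + (1 - 5)/(-2 - 6)) = -6612 + (-4/(-8))²*(1 - 4/(-8)) = -6612 + (-4*(-⅛))²*(1 - 4*(-⅛)) = -6612 + (½)²*(1 + ½) = -6612 + (¼)*(3/2) = -6612 + 3/8 = -52893/8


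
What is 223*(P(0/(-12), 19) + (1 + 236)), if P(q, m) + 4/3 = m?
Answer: 170372/3 ≈ 56791.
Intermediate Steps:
P(q, m) = -4/3 + m
223*(P(0/(-12), 19) + (1 + 236)) = 223*((-4/3 + 19) + (1 + 236)) = 223*(53/3 + 237) = 223*(764/3) = 170372/3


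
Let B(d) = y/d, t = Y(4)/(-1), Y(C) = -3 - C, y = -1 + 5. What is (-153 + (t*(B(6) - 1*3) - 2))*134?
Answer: -68876/3 ≈ -22959.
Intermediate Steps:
y = 4
t = 7 (t = (-3 - 1*4)/(-1) = (-3 - 4)*(-1) = -7*(-1) = 7)
B(d) = 4/d
(-153 + (t*(B(6) - 1*3) - 2))*134 = (-153 + (7*(4/6 - 1*3) - 2))*134 = (-153 + (7*(4*(⅙) - 3) - 2))*134 = (-153 + (7*(⅔ - 3) - 2))*134 = (-153 + (7*(-7/3) - 2))*134 = (-153 + (-49/3 - 2))*134 = (-153 - 55/3)*134 = -514/3*134 = -68876/3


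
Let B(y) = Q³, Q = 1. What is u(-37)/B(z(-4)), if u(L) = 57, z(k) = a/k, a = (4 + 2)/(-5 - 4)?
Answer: 57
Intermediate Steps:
a = -⅔ (a = 6/(-9) = 6*(-⅑) = -⅔ ≈ -0.66667)
z(k) = -2/(3*k)
B(y) = 1 (B(y) = 1³ = 1)
u(-37)/B(z(-4)) = 57/1 = 57*1 = 57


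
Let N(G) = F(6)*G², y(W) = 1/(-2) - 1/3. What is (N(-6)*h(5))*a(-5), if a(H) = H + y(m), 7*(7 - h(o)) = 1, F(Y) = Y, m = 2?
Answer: -8640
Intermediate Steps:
y(W) = -⅚ (y(W) = 1*(-½) - 1*⅓ = -½ - ⅓ = -⅚)
N(G) = 6*G²
h(o) = 48/7 (h(o) = 7 - ⅐*1 = 7 - ⅐ = 48/7)
a(H) = -⅚ + H (a(H) = H - ⅚ = -⅚ + H)
(N(-6)*h(5))*a(-5) = ((6*(-6)²)*(48/7))*(-⅚ - 5) = ((6*36)*(48/7))*(-35/6) = (216*(48/7))*(-35/6) = (10368/7)*(-35/6) = -8640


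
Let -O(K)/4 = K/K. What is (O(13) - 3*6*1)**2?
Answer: 484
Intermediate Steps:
O(K) = -4 (O(K) = -4*K/K = -4*1 = -4)
(O(13) - 3*6*1)**2 = (-4 - 3*6*1)**2 = (-4 - 18*1)**2 = (-4 - 18)**2 = (-22)**2 = 484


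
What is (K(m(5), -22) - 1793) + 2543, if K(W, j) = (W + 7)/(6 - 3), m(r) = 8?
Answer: 755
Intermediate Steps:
K(W, j) = 7/3 + W/3 (K(W, j) = (7 + W)/3 = (7 + W)*(⅓) = 7/3 + W/3)
(K(m(5), -22) - 1793) + 2543 = ((7/3 + (⅓)*8) - 1793) + 2543 = ((7/3 + 8/3) - 1793) + 2543 = (5 - 1793) + 2543 = -1788 + 2543 = 755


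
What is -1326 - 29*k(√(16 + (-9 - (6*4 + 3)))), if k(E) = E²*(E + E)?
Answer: -1326 + 2320*I*√5 ≈ -1326.0 + 5187.7*I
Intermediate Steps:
k(E) = 2*E³ (k(E) = E²*(2*E) = 2*E³)
-1326 - 29*k(√(16 + (-9 - (6*4 + 3)))) = -1326 - 58*(√(16 + (-9 - (6*4 + 3))))³ = -1326 - 58*(√(16 + (-9 - (24 + 3))))³ = -1326 - 58*(√(16 + (-9 - 1*27)))³ = -1326 - 58*(√(16 + (-9 - 27)))³ = -1326 - 58*(√(16 - 36))³ = -1326 - 58*(√(-20))³ = -1326 - 58*(2*I*√5)³ = -1326 - 58*(-40*I*√5) = -1326 - (-2320)*I*√5 = -1326 + 2320*I*√5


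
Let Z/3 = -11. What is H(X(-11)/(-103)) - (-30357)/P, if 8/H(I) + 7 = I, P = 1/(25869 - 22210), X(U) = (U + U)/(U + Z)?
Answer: 160283045861/1443 ≈ 1.1108e+8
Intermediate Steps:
Z = -33 (Z = 3*(-11) = -33)
X(U) = 2*U/(-33 + U) (X(U) = (U + U)/(U - 33) = (2*U)/(-33 + U) = 2*U/(-33 + U))
P = 1/3659 ≈ 0.00027330
H(I) = 8/(-7 + I)
H(X(-11)/(-103)) - (-30357)/P = 8/(-7 + (2*(-11)/(-33 - 11))/(-103)) - (-30357)/1/3659 = 8/(-7 + (2*(-11)/(-44))*(-1/103)) - (-30357)*3659 = 8/(-7 + (2*(-11)*(-1/44))*(-1/103)) - 1*(-111076263) = 8/(-7 + (½)*(-1/103)) + 111076263 = 8/(-7 - 1/206) + 111076263 = 8/(-1443/206) + 111076263 = 8*(-206/1443) + 111076263 = -1648/1443 + 111076263 = 160283045861/1443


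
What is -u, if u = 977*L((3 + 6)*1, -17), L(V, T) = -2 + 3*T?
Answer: 51781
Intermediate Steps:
u = -51781 (u = 977*(-2 + 3*(-17)) = 977*(-2 - 51) = 977*(-53) = -51781)
-u = -1*(-51781) = 51781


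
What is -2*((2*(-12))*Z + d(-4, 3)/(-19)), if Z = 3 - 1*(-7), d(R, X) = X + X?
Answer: 9132/19 ≈ 480.63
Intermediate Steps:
d(R, X) = 2*X
Z = 10 (Z = 3 + 7 = 10)
-2*((2*(-12))*Z + d(-4, 3)/(-19)) = -2*((2*(-12))*10 + (2*3)/(-19)) = -2*(-24*10 + 6*(-1/19)) = -2*(-240 - 6/19) = -2*(-4566/19) = 9132/19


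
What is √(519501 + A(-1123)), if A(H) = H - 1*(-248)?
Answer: √518626 ≈ 720.16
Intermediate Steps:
A(H) = 248 + H (A(H) = H + 248 = 248 + H)
√(519501 + A(-1123)) = √(519501 + (248 - 1123)) = √(519501 - 875) = √518626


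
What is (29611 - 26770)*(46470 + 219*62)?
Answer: 170596368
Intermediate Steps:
(29611 - 26770)*(46470 + 219*62) = 2841*(46470 + 13578) = 2841*60048 = 170596368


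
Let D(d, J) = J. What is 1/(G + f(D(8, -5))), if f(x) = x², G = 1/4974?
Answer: 4974/124351 ≈ 0.040000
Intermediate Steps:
G = 1/4974 ≈ 0.00020105
1/(G + f(D(8, -5))) = 1/(1/4974 + (-5)²) = 1/(1/4974 + 25) = 1/(124351/4974) = 4974/124351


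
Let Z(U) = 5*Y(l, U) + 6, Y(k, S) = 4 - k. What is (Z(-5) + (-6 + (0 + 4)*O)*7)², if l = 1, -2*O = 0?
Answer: 441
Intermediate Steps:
O = 0 (O = -½*0 = 0)
Z(U) = 21 (Z(U) = 5*(4 - 1*1) + 6 = 5*(4 - 1) + 6 = 5*3 + 6 = 15 + 6 = 21)
(Z(-5) + (-6 + (0 + 4)*O)*7)² = (21 + (-6 + (0 + 4)*0)*7)² = (21 + (-6 + 4*0)*7)² = (21 + (-6 + 0)*7)² = (21 - 6*7)² = (21 - 42)² = (-21)² = 441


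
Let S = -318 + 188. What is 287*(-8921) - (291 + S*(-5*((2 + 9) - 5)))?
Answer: -2564518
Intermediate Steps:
S = -130
287*(-8921) - (291 + S*(-5*((2 + 9) - 5))) = 287*(-8921) - (291 - (-650)*((2 + 9) - 5)) = -2560327 - (291 - (-650)*(11 - 5)) = -2560327 - (291 - (-650)*6) = -2560327 - (291 - 130*(-30)) = -2560327 - (291 + 3900) = -2560327 - 1*4191 = -2560327 - 4191 = -2564518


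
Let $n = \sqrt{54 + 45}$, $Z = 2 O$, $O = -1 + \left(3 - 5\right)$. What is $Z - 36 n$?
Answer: $-6 - 108 \sqrt{11} \approx -364.2$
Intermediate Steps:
$O = -3$ ($O = -1 + \left(3 - 5\right) = -1 - 2 = -3$)
$Z = -6$ ($Z = 2 \left(-3\right) = -6$)
$n = 3 \sqrt{11}$ ($n = \sqrt{99} = 3 \sqrt{11} \approx 9.9499$)
$Z - 36 n = -6 - 36 \cdot 3 \sqrt{11} = -6 - 108 \sqrt{11}$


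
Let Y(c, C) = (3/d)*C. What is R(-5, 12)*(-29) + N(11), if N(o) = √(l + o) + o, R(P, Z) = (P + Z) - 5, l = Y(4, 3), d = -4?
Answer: -47 + √35/2 ≈ -44.042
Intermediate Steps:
Y(c, C) = -3*C/4 (Y(c, C) = (3/(-4))*C = (3*(-¼))*C = -3*C/4)
l = -9/4 (l = -¾*3 = -9/4 ≈ -2.2500)
R(P, Z) = -5 + P + Z
N(o) = o + √(-9/4 + o) (N(o) = √(-9/4 + o) + o = o + √(-9/4 + o))
R(-5, 12)*(-29) + N(11) = (-5 - 5 + 12)*(-29) + (11 + √(-9 + 4*11)/2) = 2*(-29) + (11 + √(-9 + 44)/2) = -58 + (11 + √35/2) = -47 + √35/2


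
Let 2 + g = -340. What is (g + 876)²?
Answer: 285156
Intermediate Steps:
g = -342 (g = -2 - 340 = -342)
(g + 876)² = (-342 + 876)² = 534² = 285156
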